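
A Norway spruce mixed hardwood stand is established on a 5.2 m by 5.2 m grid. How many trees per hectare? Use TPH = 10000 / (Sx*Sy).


Formula: TPH = 10000 m^2/ha / (spacing_x * spacing_y)
Area per tree = 5.2 m * 5.2 m = 27.04 m^2
TPH = 10000 / 27.04 = 370 trees/ha

370


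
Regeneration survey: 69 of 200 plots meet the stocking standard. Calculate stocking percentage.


Formula: Stocking % = stocked plots / total plots * 100
Stocking = 69 / 200 * 100
Stocking = 0.345 * 100 = 34.5%

34.5


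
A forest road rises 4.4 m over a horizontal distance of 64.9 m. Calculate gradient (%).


Formula: Gradient = rise / run * 100
Gradient = 4.4 / 64.9 * 100 = 6.8%

6.8


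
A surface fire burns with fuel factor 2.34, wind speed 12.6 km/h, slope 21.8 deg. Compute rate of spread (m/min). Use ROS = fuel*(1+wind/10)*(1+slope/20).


Formula: ROS = fuel * (1 + wind/10) * (1 + slope/20)
Wind factor = 1 + 12.6/10 = 2.26
Slope factor = 1 + 21.8/20 = 2.09
ROS = 2.34 * 2.26 * 2.09 = 11.05 m/min

11.05


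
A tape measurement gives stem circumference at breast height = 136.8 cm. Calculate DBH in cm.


Formula: DBH = C / pi
DBH = 136.8 / pi
pi = 3.14159...
DBH = 43.5 cm

43.5


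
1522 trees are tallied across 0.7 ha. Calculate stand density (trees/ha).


Formula: Stand Density = N_trees / Area_ha
Density = 1522 trees / 0.7 ha
Density = 2174 trees/ha

2174


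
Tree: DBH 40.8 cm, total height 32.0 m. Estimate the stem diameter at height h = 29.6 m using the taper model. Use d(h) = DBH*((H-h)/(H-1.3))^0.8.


Taper: d(h) = DBH * ((H - h) / (H - 1.3))^0.8
Numerator = H - h = 32.0 - 29.6 = 2.4 m
Denominator = H - 1.3 = 32.0 - 1.3 = 30.7 m
Ratio = 2.4 / 30.7 = 0.07818
d = 40.8 * 0.07818^0.8 = 5.3 cm

5.3


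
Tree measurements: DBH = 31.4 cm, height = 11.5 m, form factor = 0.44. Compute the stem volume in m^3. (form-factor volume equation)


Formula: V = pi * (DBH/200)^2 * H * ff
Radius = DBH/200 = 31.4/200 = 0.157 m
Radius^2 = 0.157^2 = 0.024649 m^2
V = pi * 0.024649 * 11.5 * 0.44
V = 0.392 m^3

0.392


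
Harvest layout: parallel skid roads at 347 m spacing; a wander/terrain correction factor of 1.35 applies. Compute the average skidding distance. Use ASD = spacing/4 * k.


Formula: ASD = (spacing / 4) * correction
Uncorrected distance = spacing / 4 = 347 / 4 = 86.75 m
ASD = 86.75 * 1.35 = 117 m

117


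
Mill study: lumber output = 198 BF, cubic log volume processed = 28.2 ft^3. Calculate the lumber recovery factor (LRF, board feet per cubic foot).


Formula: LRF = Lumber Output (BF) / Log Input (ft^3)
LRF = 198 BF / 28.2 ft^3
LRF = 7.02 BF/ft^3

7.02


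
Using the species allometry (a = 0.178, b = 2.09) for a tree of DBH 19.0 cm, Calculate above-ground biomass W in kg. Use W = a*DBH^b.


Formula: W = a * DBH^b  (allometric power law)
DBH^b = 19.0^2.09 = 470.5384
W = 0.178 * 470.5384 = 83.8 kg

83.8


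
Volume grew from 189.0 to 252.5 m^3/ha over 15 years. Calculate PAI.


Formula: PAI = (V_T2 - V_T1) / (T2 - T1)
Volume increment = 252.5 - 189.0 = 63.5 m^3/ha
PAI = 63.5 / 15 = 4.23 m^3/ha/year

4.23


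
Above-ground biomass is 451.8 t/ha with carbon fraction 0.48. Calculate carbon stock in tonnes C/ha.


Formula: Carbon Stock = Biomass * Carbon Fraction
C = 451.8 t/ha * 0.48
C = 216.9 t C/ha

216.9


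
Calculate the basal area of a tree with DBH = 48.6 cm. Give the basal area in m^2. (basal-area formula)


Formula: BA = pi * (DBH/2)^2 / 10000  (cm^2 to m^2)
Radius = DBH/2 = 48.6/2 = 24.3 cm
BA = pi * 24.3^2 / 10000
   = 1855.079 cm^2 / 10000
   = 0.1855 m^2

0.1855


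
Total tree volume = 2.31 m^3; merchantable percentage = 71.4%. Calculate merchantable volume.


Formula: MV = V_total * (merchantable_pct / 100)
Merchantable fraction = 71.4% / 100 = 0.714
MV = 2.31 m^3 * 0.714 = 1.649 m^3

1.649


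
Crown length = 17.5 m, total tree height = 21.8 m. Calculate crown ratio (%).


Formula: Crown Ratio = (Crown Length / Total Height) * 100
CR = (17.5 m / 21.8 m) * 100
CR = 0.8028 * 100 = 80.3%

80.3


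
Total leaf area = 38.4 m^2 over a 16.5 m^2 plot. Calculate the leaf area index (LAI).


Formula: LAI = total leaf area / ground area  (dimensionless)
LAI = 38.4 m^2 / 16.5 m^2
LAI = 2.33

2.33


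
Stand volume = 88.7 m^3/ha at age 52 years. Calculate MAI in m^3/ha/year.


Formula: MAI = Total Volume / Stand Age
MAI = 88.7 m^3/ha / 52 years
MAI = 1.71 m^3/ha/year

1.71


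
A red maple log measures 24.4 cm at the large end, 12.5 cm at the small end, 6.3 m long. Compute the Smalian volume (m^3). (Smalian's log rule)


Smalian: V = (A1 + A2)/2 * L,  A = pi*(D/200)^2
A1 = pi*(24.4/200)^2 = 0.046759 m^2
A2 = pi*(12.5/200)^2 = 0.012272 m^2
V = (0.046759+0.012272)/2*6.3 = 0.1859 m^3

0.1859


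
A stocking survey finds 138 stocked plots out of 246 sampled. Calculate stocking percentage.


Formula: Stocking % = stocked plots / total plots * 100
Stocking = 138 / 246 * 100
Stocking = 0.561 * 100 = 56.1%

56.1


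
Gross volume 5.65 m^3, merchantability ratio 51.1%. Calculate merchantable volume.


Formula: MV = V_total * (merchantable_pct / 100)
Merchantable fraction = 51.1% / 100 = 0.511
MV = 5.65 m^3 * 0.511 = 2.887 m^3

2.887


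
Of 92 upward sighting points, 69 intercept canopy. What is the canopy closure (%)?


Formula: Canopy closure = covered points / total points * 100
Closure = 69 / 92 * 100
Closure = 0.75 * 100 = 75.0%

75.0


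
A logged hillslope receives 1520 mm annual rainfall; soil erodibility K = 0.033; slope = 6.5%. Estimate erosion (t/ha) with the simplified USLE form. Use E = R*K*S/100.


Formula: E = R * K * S / 100  (simplified USLE)
R * K = 1520 * 0.033 = 50.16
E = 50.16 * 6.5 / 100 = 3.26 t/ha

3.26


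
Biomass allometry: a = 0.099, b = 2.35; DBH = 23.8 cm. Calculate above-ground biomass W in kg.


Formula: W = a * DBH^b  (allometric power law)
DBH^b = 23.8^2.35 = 1717.7338
W = 0.099 * 1717.7338 = 170.1 kg

170.1


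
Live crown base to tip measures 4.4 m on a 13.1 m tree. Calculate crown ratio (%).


Formula: Crown Ratio = (Crown Length / Total Height) * 100
CR = (4.4 m / 13.1 m) * 100
CR = 0.3359 * 100 = 33.6%

33.6


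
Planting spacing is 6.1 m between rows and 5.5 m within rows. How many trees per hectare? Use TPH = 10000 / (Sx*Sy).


Formula: TPH = 10000 m^2/ha / (spacing_x * spacing_y)
Area per tree = 6.1 m * 5.5 m = 33.55 m^2
TPH = 10000 / 33.55 = 298 trees/ha

298


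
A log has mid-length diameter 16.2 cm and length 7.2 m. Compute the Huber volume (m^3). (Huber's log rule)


Huber: V = Am * L,  Am = pi*(Dm/200)^2
Am = pi*(16.2/200)^2 = 0.020612 m^2
V = 0.020612*7.2 = 0.1484 m^3

0.1484


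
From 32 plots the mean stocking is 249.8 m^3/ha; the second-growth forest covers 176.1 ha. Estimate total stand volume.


Formula: Total Volume = Mean Volume per ha * Total Area
Total Volume = 249.8 m^3/ha * 176.1 ha
Total Volume = 43990 m^3

43990


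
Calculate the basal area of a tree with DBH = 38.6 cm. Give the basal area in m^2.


Formula: BA = pi * (DBH/2)^2 / 10000  (cm^2 to m^2)
Radius = DBH/2 = 38.6/2 = 19.3 cm
BA = pi * 19.3^2 / 10000
   = 1170.2118 cm^2 / 10000
   = 0.117 m^2

0.117


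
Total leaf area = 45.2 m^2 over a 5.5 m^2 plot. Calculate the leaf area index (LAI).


Formula: LAI = total leaf area / ground area  (dimensionless)
LAI = 45.2 m^2 / 5.5 m^2
LAI = 8.22

8.22


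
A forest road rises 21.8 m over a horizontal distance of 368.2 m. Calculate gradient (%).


Formula: Gradient = rise / run * 100
Gradient = 21.8 / 368.2 * 100 = 5.9%

5.9


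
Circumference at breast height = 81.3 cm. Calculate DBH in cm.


Formula: DBH = C / pi
DBH = 81.3 / pi
pi = 3.14159...
DBH = 25.9 cm

25.9


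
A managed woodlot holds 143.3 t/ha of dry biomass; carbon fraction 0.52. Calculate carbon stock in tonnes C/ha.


Formula: Carbon Stock = Biomass * Carbon Fraction
C = 143.3 t/ha * 0.52
C = 74.5 t C/ha

74.5


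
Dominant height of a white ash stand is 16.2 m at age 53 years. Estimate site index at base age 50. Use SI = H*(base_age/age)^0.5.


Formula: SI = H_dom * (base_age / age)^0.5
Age ratio = 50 / 53 = 0.9434
sqrt(age_ratio) = 0.97129
SI = 16.2 * 0.97129 = 15.7 m

15.7


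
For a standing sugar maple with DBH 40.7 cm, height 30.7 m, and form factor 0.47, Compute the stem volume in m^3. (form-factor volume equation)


Formula: V = pi * (DBH/200)^2 * H * ff
Radius = DBH/200 = 40.7/200 = 0.2035 m
Radius^2 = 0.2035^2 = 0.04141225 m^2
V = pi * 0.04141225 * 30.7 * 0.47
V = 1.877 m^3

1.877


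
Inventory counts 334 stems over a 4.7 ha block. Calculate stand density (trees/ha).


Formula: Stand Density = N_trees / Area_ha
Density = 334 trees / 4.7 ha
Density = 71 trees/ha

71


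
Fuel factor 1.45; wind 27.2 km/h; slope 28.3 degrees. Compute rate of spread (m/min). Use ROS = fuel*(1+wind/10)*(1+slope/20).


Formula: ROS = fuel * (1 + wind/10) * (1 + slope/20)
Wind factor = 1 + 27.2/10 = 3.72
Slope factor = 1 + 28.3/20 = 2.415
ROS = 1.45 * 3.72 * 2.415 = 13.03 m/min

13.03


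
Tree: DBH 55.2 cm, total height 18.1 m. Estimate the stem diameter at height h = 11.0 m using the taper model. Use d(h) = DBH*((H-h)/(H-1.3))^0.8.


Taper: d(h) = DBH * ((H - h) / (H - 1.3))^0.8
Numerator = H - h = 18.1 - 11.0 = 7.1 m
Denominator = H - 1.3 = 18.1 - 1.3 = 16.8 m
Ratio = 7.1 / 16.8 = 0.42262
d = 55.2 * 0.42262^0.8 = 27.7 cm

27.7


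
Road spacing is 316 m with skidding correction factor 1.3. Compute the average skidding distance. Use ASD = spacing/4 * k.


Formula: ASD = (spacing / 4) * correction
Uncorrected distance = spacing / 4 = 316 / 4 = 79 m
ASD = 79 * 1.3 = 103 m

103


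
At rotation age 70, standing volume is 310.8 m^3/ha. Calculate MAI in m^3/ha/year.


Formula: MAI = Total Volume / Stand Age
MAI = 310.8 m^3/ha / 70 years
MAI = 4.44 m^3/ha/year

4.44


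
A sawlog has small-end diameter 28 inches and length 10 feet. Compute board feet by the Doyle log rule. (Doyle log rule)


Doyle: BF = (D - 4)^2 * L / 16
Adjusted diameter = 28 - 4 = 24 in
(D-4)^2 = 24^2 = 576
BF = 576 * 10 / 16 = 360 BF

360


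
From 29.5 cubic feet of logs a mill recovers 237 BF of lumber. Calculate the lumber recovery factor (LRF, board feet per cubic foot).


Formula: LRF = Lumber Output (BF) / Log Input (ft^3)
LRF = 237 BF / 29.5 ft^3
LRF = 8.03 BF/ft^3

8.03


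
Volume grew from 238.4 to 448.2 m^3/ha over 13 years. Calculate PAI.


Formula: PAI = (V_T2 - V_T1) / (T2 - T1)
Volume increment = 448.2 - 238.4 = 209.8 m^3/ha
PAI = 209.8 / 13 = 16.14 m^3/ha/year

16.14


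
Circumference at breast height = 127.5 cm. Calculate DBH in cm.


Formula: DBH = C / pi
DBH = 127.5 / pi
pi = 3.14159...
DBH = 40.6 cm

40.6


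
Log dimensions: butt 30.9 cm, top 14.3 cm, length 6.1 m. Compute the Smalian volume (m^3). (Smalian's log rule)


Smalian: V = (A1 + A2)/2 * L,  A = pi*(D/200)^2
A1 = pi*(30.9/200)^2 = 0.074991 m^2
A2 = pi*(14.3/200)^2 = 0.016061 m^2
V = (0.074991+0.016061)/2*6.1 = 0.2777 m^3

0.2777


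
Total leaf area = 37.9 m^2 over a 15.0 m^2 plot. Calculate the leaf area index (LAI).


Formula: LAI = total leaf area / ground area  (dimensionless)
LAI = 37.9 m^2 / 15.0 m^2
LAI = 2.53

2.53


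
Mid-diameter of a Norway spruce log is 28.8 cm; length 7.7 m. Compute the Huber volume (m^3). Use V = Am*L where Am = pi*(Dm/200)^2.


Huber: V = Am * L,  Am = pi*(Dm/200)^2
Am = pi*(28.8/200)^2 = 0.065144 m^2
V = 0.065144*7.7 = 0.5016 m^3

0.5016


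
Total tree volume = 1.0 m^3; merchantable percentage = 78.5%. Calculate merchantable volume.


Formula: MV = V_total * (merchantable_pct / 100)
Merchantable fraction = 78.5% / 100 = 0.785
MV = 1.0 m^3 * 0.785 = 0.785 m^3

0.785


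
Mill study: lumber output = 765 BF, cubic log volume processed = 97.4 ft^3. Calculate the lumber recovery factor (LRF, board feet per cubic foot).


Formula: LRF = Lumber Output (BF) / Log Input (ft^3)
LRF = 765 BF / 97.4 ft^3
LRF = 7.85 BF/ft^3

7.85


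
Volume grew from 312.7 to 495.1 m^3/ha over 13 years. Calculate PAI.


Formula: PAI = (V_T2 - V_T1) / (T2 - T1)
Volume increment = 495.1 - 312.7 = 182.4 m^3/ha
PAI = 182.4 / 13 = 14.03 m^3/ha/year

14.03


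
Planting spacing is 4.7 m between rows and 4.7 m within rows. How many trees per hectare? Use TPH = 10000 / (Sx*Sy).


Formula: TPH = 10000 m^2/ha / (spacing_x * spacing_y)
Area per tree = 4.7 m * 4.7 m = 22.09 m^2
TPH = 10000 / 22.09 = 453 trees/ha

453


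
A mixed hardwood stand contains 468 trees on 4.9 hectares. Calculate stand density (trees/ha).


Formula: Stand Density = N_trees / Area_ha
Density = 468 trees / 4.9 ha
Density = 96 trees/ha

96


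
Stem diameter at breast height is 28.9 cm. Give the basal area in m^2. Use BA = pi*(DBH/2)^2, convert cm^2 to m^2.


Formula: BA = pi * (DBH/2)^2 / 10000  (cm^2 to m^2)
Radius = DBH/2 = 28.9/2 = 14.45 cm
BA = pi * 14.45^2 / 10000
   = 655.9724 cm^2 / 10000
   = 0.0656 m^2

0.0656


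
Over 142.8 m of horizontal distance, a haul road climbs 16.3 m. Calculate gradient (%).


Formula: Gradient = rise / run * 100
Gradient = 16.3 / 142.8 * 100 = 11.4%

11.4


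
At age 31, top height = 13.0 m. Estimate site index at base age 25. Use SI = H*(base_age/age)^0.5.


Formula: SI = H_dom * (base_age / age)^0.5
Age ratio = 25 / 31 = 0.80645
sqrt(age_ratio) = 0.89803
SI = 13.0 * 0.89803 = 11.7 m

11.7


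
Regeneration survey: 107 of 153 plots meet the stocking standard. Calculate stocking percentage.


Formula: Stocking % = stocked plots / total plots * 100
Stocking = 107 / 153 * 100
Stocking = 0.6993 * 100 = 69.9%

69.9


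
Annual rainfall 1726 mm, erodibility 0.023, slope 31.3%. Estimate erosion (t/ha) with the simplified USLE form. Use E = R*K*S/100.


Formula: E = R * K * S / 100  (simplified USLE)
R * K = 1726 * 0.023 = 39.698
E = 39.698 * 31.3 / 100 = 12.43 t/ha

12.43


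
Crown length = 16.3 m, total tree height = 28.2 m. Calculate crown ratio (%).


Formula: Crown Ratio = (Crown Length / Total Height) * 100
CR = (16.3 m / 28.2 m) * 100
CR = 0.578 * 100 = 57.8%

57.8


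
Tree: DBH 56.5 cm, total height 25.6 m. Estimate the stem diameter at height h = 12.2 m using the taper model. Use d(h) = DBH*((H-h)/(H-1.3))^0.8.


Taper: d(h) = DBH * ((H - h) / (H - 1.3))^0.8
Numerator = H - h = 25.6 - 12.2 = 13.4 m
Denominator = H - 1.3 = 25.6 - 1.3 = 24.3 m
Ratio = 13.4 / 24.3 = 0.55144
d = 56.5 * 0.55144^0.8 = 35.1 cm

35.1


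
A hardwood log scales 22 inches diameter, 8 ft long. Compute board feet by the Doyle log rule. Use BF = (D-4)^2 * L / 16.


Doyle: BF = (D - 4)^2 * L / 16
Adjusted diameter = 22 - 4 = 18 in
(D-4)^2 = 18^2 = 324
BF = 324 * 8 / 16 = 162 BF

162


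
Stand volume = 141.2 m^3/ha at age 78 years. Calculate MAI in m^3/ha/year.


Formula: MAI = Total Volume / Stand Age
MAI = 141.2 m^3/ha / 78 years
MAI = 1.81 m^3/ha/year

1.81


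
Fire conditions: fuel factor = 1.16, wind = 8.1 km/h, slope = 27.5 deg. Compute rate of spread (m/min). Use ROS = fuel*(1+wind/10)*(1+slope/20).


Formula: ROS = fuel * (1 + wind/10) * (1 + slope/20)
Wind factor = 1 + 8.1/10 = 1.81
Slope factor = 1 + 27.5/20 = 2.375
ROS = 1.16 * 1.81 * 2.375 = 4.99 m/min

4.99


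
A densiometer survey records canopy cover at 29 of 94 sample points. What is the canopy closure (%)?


Formula: Canopy closure = covered points / total points * 100
Closure = 29 / 94 * 100
Closure = 0.3085 * 100 = 30.9%

30.9


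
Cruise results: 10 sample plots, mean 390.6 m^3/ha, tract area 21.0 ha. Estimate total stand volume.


Formula: Total Volume = Mean Volume per ha * Total Area
Total Volume = 390.6 m^3/ha * 21.0 ha
Total Volume = 8203 m^3

8203


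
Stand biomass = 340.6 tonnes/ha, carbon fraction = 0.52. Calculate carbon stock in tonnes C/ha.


Formula: Carbon Stock = Biomass * Carbon Fraction
C = 340.6 t/ha * 0.52
C = 177.1 t C/ha

177.1


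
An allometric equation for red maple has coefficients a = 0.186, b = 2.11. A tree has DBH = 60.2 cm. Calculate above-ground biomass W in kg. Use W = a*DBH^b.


Formula: W = a * DBH^b  (allometric power law)
DBH^b = 60.2^2.11 = 5687.856
W = 0.186 * 5687.856 = 1057.9 kg

1057.9


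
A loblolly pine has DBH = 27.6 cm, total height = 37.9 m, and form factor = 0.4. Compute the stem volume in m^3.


Formula: V = pi * (DBH/200)^2 * H * ff
Radius = DBH/200 = 27.6/200 = 0.138 m
Radius^2 = 0.138^2 = 0.019044 m^2
V = pi * 0.019044 * 37.9 * 0.4
V = 0.907 m^3

0.907


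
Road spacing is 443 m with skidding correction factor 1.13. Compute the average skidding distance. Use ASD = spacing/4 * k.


Formula: ASD = (spacing / 4) * correction
Uncorrected distance = spacing / 4 = 443 / 4 = 110.75 m
ASD = 110.75 * 1.13 = 125 m

125


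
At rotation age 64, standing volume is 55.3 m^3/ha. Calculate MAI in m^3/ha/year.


Formula: MAI = Total Volume / Stand Age
MAI = 55.3 m^3/ha / 64 years
MAI = 0.86 m^3/ha/year

0.86


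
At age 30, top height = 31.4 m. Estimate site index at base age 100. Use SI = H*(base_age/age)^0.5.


Formula: SI = H_dom * (base_age / age)^0.5
Age ratio = 100 / 30 = 3.33333
sqrt(age_ratio) = 1.82574
SI = 31.4 * 1.82574 = 57.3 m

57.3


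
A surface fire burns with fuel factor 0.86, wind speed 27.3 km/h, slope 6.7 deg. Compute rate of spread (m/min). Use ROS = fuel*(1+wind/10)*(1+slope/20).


Formula: ROS = fuel * (1 + wind/10) * (1 + slope/20)
Wind factor = 1 + 27.3/10 = 3.73
Slope factor = 1 + 6.7/20 = 1.335
ROS = 0.86 * 3.73 * 1.335 = 4.28 m/min

4.28


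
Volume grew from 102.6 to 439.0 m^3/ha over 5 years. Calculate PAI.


Formula: PAI = (V_T2 - V_T1) / (T2 - T1)
Volume increment = 439.0 - 102.6 = 336.4 m^3/ha
PAI = 336.4 / 5 = 67.28 m^3/ha/year

67.28


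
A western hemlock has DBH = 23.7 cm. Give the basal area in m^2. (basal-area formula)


Formula: BA = pi * (DBH/2)^2 / 10000  (cm^2 to m^2)
Radius = DBH/2 = 23.7/2 = 11.85 cm
BA = pi * 11.85^2 / 10000
   = 441.1503 cm^2 / 10000
   = 0.0441 m^2

0.0441


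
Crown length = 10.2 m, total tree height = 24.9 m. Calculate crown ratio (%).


Formula: Crown Ratio = (Crown Length / Total Height) * 100
CR = (10.2 m / 24.9 m) * 100
CR = 0.4096 * 100 = 41.0%

41.0


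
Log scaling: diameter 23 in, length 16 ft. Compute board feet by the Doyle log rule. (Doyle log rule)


Doyle: BF = (D - 4)^2 * L / 16
Adjusted diameter = 23 - 4 = 19 in
(D-4)^2 = 19^2 = 361
BF = 361 * 16 / 16 = 361 BF

361


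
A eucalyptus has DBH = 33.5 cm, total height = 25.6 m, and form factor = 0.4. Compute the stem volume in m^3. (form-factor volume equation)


Formula: V = pi * (DBH/200)^2 * H * ff
Radius = DBH/200 = 33.5/200 = 0.1675 m
Radius^2 = 0.1675^2 = 0.02805625 m^2
V = pi * 0.02805625 * 25.6 * 0.4
V = 0.903 m^3

0.903


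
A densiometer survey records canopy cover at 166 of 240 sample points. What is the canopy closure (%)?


Formula: Canopy closure = covered points / total points * 100
Closure = 166 / 240 * 100
Closure = 0.6917 * 100 = 69.2%

69.2


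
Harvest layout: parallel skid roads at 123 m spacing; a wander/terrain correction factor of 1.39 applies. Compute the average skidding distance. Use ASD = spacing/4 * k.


Formula: ASD = (spacing / 4) * correction
Uncorrected distance = spacing / 4 = 123 / 4 = 30.75 m
ASD = 30.75 * 1.39 = 43 m

43


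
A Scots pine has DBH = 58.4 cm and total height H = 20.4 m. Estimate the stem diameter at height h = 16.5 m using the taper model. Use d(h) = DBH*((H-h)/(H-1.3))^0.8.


Taper: d(h) = DBH * ((H - h) / (H - 1.3))^0.8
Numerator = H - h = 20.4 - 16.5 = 3.9 m
Denominator = H - 1.3 = 20.4 - 1.3 = 19.1 m
Ratio = 3.9 / 19.1 = 0.20419
d = 58.4 * 0.20419^0.8 = 16.4 cm

16.4


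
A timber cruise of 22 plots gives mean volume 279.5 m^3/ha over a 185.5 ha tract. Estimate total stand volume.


Formula: Total Volume = Mean Volume per ha * Total Area
Total Volume = 279.5 m^3/ha * 185.5 ha
Total Volume = 51847 m^3

51847


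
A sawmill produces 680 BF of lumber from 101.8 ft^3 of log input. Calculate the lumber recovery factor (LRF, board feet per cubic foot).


Formula: LRF = Lumber Output (BF) / Log Input (ft^3)
LRF = 680 BF / 101.8 ft^3
LRF = 6.68 BF/ft^3

6.68


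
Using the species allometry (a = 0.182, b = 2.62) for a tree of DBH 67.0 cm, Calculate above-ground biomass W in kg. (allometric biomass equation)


Formula: W = a * DBH^b  (allometric power law)
DBH^b = 67.0^2.62 = 60857.7628
W = 0.182 * 60857.7628 = 11076.1 kg

11076.1


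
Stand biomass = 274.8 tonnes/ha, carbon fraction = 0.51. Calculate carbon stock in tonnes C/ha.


Formula: Carbon Stock = Biomass * Carbon Fraction
C = 274.8 t/ha * 0.51
C = 140.1 t C/ha

140.1


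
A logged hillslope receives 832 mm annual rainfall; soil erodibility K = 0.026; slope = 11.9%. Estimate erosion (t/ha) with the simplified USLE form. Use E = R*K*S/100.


Formula: E = R * K * S / 100  (simplified USLE)
R * K = 832 * 0.026 = 21.632
E = 21.632 * 11.9 / 100 = 2.57 t/ha

2.57


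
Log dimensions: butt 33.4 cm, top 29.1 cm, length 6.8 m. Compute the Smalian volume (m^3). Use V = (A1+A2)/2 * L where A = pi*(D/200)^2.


Smalian: V = (A1 + A2)/2 * L,  A = pi*(D/200)^2
A1 = pi*(33.4/200)^2 = 0.087616 m^2
A2 = pi*(29.1/200)^2 = 0.066508 m^2
V = (0.087616+0.066508)/2*6.8 = 0.524 m^3

0.524


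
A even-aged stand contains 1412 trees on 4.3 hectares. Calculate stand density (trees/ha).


Formula: Stand Density = N_trees / Area_ha
Density = 1412 trees / 4.3 ha
Density = 328 trees/ha

328


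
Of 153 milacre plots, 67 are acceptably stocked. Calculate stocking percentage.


Formula: Stocking % = stocked plots / total plots * 100
Stocking = 67 / 153 * 100
Stocking = 0.4379 * 100 = 43.8%

43.8


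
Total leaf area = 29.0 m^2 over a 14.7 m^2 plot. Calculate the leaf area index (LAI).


Formula: LAI = total leaf area / ground area  (dimensionless)
LAI = 29.0 m^2 / 14.7 m^2
LAI = 1.97

1.97


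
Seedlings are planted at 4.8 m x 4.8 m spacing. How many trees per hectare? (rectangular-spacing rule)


Formula: TPH = 10000 m^2/ha / (spacing_x * spacing_y)
Area per tree = 4.8 m * 4.8 m = 23.04 m^2
TPH = 10000 / 23.04 = 434 trees/ha

434


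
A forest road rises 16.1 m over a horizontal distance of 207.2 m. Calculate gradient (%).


Formula: Gradient = rise / run * 100
Gradient = 16.1 / 207.2 * 100 = 7.8%

7.8


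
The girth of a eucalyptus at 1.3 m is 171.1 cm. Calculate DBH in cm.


Formula: DBH = C / pi
DBH = 171.1 / pi
pi = 3.14159...
DBH = 54.5 cm

54.5


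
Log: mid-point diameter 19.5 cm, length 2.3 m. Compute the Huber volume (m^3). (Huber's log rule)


Huber: V = Am * L,  Am = pi*(Dm/200)^2
Am = pi*(19.5/200)^2 = 0.029865 m^2
V = 0.029865*2.3 = 0.0687 m^3

0.0687


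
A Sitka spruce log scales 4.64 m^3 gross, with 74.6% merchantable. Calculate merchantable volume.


Formula: MV = V_total * (merchantable_pct / 100)
Merchantable fraction = 74.6% / 100 = 0.746
MV = 4.64 m^3 * 0.746 = 3.461 m^3

3.461


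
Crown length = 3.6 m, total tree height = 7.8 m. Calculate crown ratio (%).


Formula: Crown Ratio = (Crown Length / Total Height) * 100
CR = (3.6 m / 7.8 m) * 100
CR = 0.4615 * 100 = 46.2%

46.2


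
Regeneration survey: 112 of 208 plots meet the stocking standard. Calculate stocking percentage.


Formula: Stocking % = stocked plots / total plots * 100
Stocking = 112 / 208 * 100
Stocking = 0.5385 * 100 = 53.8%

53.8


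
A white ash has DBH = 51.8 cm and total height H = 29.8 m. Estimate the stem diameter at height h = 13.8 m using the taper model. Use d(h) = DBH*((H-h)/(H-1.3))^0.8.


Taper: d(h) = DBH * ((H - h) / (H - 1.3))^0.8
Numerator = H - h = 29.8 - 13.8 = 16.0 m
Denominator = H - 1.3 = 29.8 - 1.3 = 28.5 m
Ratio = 16.0 / 28.5 = 0.5614
d = 51.8 * 0.5614^0.8 = 32.6 cm

32.6


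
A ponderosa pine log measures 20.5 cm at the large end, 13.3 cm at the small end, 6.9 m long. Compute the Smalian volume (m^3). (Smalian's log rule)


Smalian: V = (A1 + A2)/2 * L,  A = pi*(D/200)^2
A1 = pi*(20.5/200)^2 = 0.033006 m^2
A2 = pi*(13.3/200)^2 = 0.013893 m^2
V = (0.033006+0.013893)/2*6.9 = 0.1618 m^3

0.1618


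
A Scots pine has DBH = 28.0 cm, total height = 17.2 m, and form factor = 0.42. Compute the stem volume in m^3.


Formula: V = pi * (DBH/200)^2 * H * ff
Radius = DBH/200 = 28.0/200 = 0.14 m
Radius^2 = 0.14^2 = 0.0196 m^2
V = pi * 0.0196 * 17.2 * 0.42
V = 0.445 m^3

0.445


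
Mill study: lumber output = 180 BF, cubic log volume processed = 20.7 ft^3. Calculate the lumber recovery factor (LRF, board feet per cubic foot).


Formula: LRF = Lumber Output (BF) / Log Input (ft^3)
LRF = 180 BF / 20.7 ft^3
LRF = 8.7 BF/ft^3

8.7


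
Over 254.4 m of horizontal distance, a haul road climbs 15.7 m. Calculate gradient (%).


Formula: Gradient = rise / run * 100
Gradient = 15.7 / 254.4 * 100 = 6.2%

6.2


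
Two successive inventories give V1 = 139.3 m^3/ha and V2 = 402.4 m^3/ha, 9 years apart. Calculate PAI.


Formula: PAI = (V_T2 - V_T1) / (T2 - T1)
Volume increment = 402.4 - 139.3 = 263.1 m^3/ha
PAI = 263.1 / 9 = 29.23 m^3/ha/year

29.23


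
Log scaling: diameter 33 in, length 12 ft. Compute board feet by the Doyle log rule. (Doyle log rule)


Doyle: BF = (D - 4)^2 * L / 16
Adjusted diameter = 33 - 4 = 29 in
(D-4)^2 = 29^2 = 841
BF = 841 * 12 / 16 = 631 BF

631


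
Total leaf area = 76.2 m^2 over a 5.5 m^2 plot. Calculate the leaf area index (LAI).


Formula: LAI = total leaf area / ground area  (dimensionless)
LAI = 76.2 m^2 / 5.5 m^2
LAI = 13.85

13.85


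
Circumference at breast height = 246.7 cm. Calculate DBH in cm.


Formula: DBH = C / pi
DBH = 246.7 / pi
pi = 3.14159...
DBH = 78.5 cm

78.5


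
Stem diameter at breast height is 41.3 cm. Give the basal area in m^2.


Formula: BA = pi * (DBH/2)^2 / 10000  (cm^2 to m^2)
Radius = DBH/2 = 41.3/2 = 20.65 cm
BA = pi * 20.65^2 / 10000
   = 1339.6458 cm^2 / 10000
   = 0.134 m^2

0.134


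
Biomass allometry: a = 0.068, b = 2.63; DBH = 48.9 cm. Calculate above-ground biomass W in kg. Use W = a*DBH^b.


Formula: W = a * DBH^b  (allometric power law)
DBH^b = 48.9^2.63 = 27725.6859
W = 0.068 * 27725.6859 = 1885.3 kg

1885.3


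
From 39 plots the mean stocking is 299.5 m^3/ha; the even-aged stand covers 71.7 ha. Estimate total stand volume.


Formula: Total Volume = Mean Volume per ha * Total Area
Total Volume = 299.5 m^3/ha * 71.7 ha
Total Volume = 21474 m^3

21474


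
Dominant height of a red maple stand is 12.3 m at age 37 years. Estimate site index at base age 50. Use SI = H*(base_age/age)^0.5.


Formula: SI = H_dom * (base_age / age)^0.5
Age ratio = 50 / 37 = 1.35135
sqrt(age_ratio) = 1.16248
SI = 12.3 * 1.16248 = 14.3 m

14.3


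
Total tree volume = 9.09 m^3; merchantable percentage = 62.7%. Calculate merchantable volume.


Formula: MV = V_total * (merchantable_pct / 100)
Merchantable fraction = 62.7% / 100 = 0.627
MV = 9.09 m^3 * 0.627 = 5.699 m^3

5.699


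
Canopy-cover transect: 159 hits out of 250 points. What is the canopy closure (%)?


Formula: Canopy closure = covered points / total points * 100
Closure = 159 / 250 * 100
Closure = 0.636 * 100 = 63.6%

63.6


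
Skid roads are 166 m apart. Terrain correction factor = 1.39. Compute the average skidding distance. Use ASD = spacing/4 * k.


Formula: ASD = (spacing / 4) * correction
Uncorrected distance = spacing / 4 = 166 / 4 = 41.5 m
ASD = 41.5 * 1.39 = 58 m

58


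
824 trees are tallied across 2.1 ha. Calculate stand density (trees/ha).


Formula: Stand Density = N_trees / Area_ha
Density = 824 trees / 2.1 ha
Density = 392 trees/ha

392


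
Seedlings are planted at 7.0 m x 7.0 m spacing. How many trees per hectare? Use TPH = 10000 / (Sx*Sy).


Formula: TPH = 10000 m^2/ha / (spacing_x * spacing_y)
Area per tree = 7.0 m * 7.0 m = 49.0 m^2
TPH = 10000 / 49.0 = 204 trees/ha

204


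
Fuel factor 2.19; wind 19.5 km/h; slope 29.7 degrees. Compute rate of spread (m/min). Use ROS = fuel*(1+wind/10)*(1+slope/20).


Formula: ROS = fuel * (1 + wind/10) * (1 + slope/20)
Wind factor = 1 + 19.5/10 = 2.95
Slope factor = 1 + 29.7/20 = 2.485
ROS = 2.19 * 2.95 * 2.485 = 16.05 m/min

16.05


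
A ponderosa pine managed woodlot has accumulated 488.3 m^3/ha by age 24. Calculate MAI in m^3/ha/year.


Formula: MAI = Total Volume / Stand Age
MAI = 488.3 m^3/ha / 24 years
MAI = 20.35 m^3/ha/year

20.35


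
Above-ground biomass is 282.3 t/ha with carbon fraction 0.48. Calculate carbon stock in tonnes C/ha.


Formula: Carbon Stock = Biomass * Carbon Fraction
C = 282.3 t/ha * 0.48
C = 135.5 t C/ha

135.5


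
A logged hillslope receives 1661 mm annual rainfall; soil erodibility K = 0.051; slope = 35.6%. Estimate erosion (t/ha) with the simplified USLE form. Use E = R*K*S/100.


Formula: E = R * K * S / 100  (simplified USLE)
R * K = 1661 * 0.051 = 84.711
E = 84.711 * 35.6 / 100 = 30.16 t/ha

30.16


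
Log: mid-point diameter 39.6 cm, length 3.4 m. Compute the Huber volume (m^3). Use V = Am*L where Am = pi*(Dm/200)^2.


Huber: V = Am * L,  Am = pi*(Dm/200)^2
Am = pi*(39.6/200)^2 = 0.123163 m^2
V = 0.123163*3.4 = 0.4188 m^3

0.4188


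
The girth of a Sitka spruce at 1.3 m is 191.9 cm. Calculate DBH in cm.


Formula: DBH = C / pi
DBH = 191.9 / pi
pi = 3.14159...
DBH = 61.1 cm

61.1


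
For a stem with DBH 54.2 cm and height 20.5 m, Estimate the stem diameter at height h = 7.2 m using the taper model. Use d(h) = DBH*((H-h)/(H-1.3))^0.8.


Taper: d(h) = DBH * ((H - h) / (H - 1.3))^0.8
Numerator = H - h = 20.5 - 7.2 = 13.3 m
Denominator = H - 1.3 = 20.5 - 1.3 = 19.2 m
Ratio = 13.3 / 19.2 = 0.69271
d = 54.2 * 0.69271^0.8 = 40.4 cm

40.4


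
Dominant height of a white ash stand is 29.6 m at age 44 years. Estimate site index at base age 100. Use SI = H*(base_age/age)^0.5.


Formula: SI = H_dom * (base_age / age)^0.5
Age ratio = 100 / 44 = 2.27273
sqrt(age_ratio) = 1.50756
SI = 29.6 * 1.50756 = 44.6 m

44.6


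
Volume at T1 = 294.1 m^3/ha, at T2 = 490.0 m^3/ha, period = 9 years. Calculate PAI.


Formula: PAI = (V_T2 - V_T1) / (T2 - T1)
Volume increment = 490.0 - 294.1 = 195.9 m^3/ha
PAI = 195.9 / 9 = 21.77 m^3/ha/year

21.77


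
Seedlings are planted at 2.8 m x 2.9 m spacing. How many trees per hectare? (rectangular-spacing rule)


Formula: TPH = 10000 m^2/ha / (spacing_x * spacing_y)
Area per tree = 2.8 m * 2.9 m = 8.12 m^2
TPH = 10000 / 8.12 = 1232 trees/ha

1232


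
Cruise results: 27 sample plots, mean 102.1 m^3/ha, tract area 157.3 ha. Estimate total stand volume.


Formula: Total Volume = Mean Volume per ha * Total Area
Total Volume = 102.1 m^3/ha * 157.3 ha
Total Volume = 16060 m^3

16060


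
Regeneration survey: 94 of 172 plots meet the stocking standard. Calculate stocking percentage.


Formula: Stocking % = stocked plots / total plots * 100
Stocking = 94 / 172 * 100
Stocking = 0.5465 * 100 = 54.7%

54.7


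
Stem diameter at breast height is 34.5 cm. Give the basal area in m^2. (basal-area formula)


Formula: BA = pi * (DBH/2)^2 / 10000  (cm^2 to m^2)
Radius = DBH/2 = 34.5/2 = 17.25 cm
BA = pi * 17.25^2 / 10000
   = 934.8202 cm^2 / 10000
   = 0.0935 m^2

0.0935


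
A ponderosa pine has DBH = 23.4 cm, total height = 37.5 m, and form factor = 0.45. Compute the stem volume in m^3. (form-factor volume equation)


Formula: V = pi * (DBH/200)^2 * H * ff
Radius = DBH/200 = 23.4/200 = 0.117 m
Radius^2 = 0.117^2 = 0.013689 m^2
V = pi * 0.013689 * 37.5 * 0.45
V = 0.726 m^3

0.726


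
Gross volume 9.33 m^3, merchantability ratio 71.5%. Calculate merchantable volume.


Formula: MV = V_total * (merchantable_pct / 100)
Merchantable fraction = 71.5% / 100 = 0.715
MV = 9.33 m^3 * 0.715 = 6.671 m^3

6.671


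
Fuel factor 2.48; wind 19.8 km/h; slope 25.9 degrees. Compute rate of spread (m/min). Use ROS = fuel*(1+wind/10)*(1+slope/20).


Formula: ROS = fuel * (1 + wind/10) * (1 + slope/20)
Wind factor = 1 + 19.8/10 = 2.98
Slope factor = 1 + 25.9/20 = 2.295
ROS = 2.48 * 2.98 * 2.295 = 16.96 m/min

16.96


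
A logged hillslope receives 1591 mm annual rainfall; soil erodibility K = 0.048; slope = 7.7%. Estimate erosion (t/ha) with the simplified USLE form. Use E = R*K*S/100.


Formula: E = R * K * S / 100  (simplified USLE)
R * K = 1591 * 0.048 = 76.368
E = 76.368 * 7.7 / 100 = 5.88 t/ha

5.88


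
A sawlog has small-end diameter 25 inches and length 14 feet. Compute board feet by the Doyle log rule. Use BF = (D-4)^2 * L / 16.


Doyle: BF = (D - 4)^2 * L / 16
Adjusted diameter = 25 - 4 = 21 in
(D-4)^2 = 21^2 = 441
BF = 441 * 14 / 16 = 386 BF

386


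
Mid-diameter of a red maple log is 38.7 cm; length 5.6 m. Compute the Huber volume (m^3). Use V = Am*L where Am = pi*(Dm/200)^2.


Huber: V = Am * L,  Am = pi*(Dm/200)^2
Am = pi*(38.7/200)^2 = 0.117628 m^2
V = 0.117628*5.6 = 0.6587 m^3

0.6587


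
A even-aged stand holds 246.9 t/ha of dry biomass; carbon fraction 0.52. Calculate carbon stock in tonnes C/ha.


Formula: Carbon Stock = Biomass * Carbon Fraction
C = 246.9 t/ha * 0.52
C = 128.4 t C/ha

128.4


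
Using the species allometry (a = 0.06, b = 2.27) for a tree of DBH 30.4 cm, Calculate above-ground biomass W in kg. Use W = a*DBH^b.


Formula: W = a * DBH^b  (allometric power law)
DBH^b = 30.4^2.27 = 2323.3949
W = 0.06 * 2323.3949 = 139.4 kg

139.4


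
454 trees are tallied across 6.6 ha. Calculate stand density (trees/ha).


Formula: Stand Density = N_trees / Area_ha
Density = 454 trees / 6.6 ha
Density = 69 trees/ha

69


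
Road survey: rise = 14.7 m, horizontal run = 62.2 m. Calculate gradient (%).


Formula: Gradient = rise / run * 100
Gradient = 14.7 / 62.2 * 100 = 23.6%

23.6


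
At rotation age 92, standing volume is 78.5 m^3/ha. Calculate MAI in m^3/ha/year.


Formula: MAI = Total Volume / Stand Age
MAI = 78.5 m^3/ha / 92 years
MAI = 0.85 m^3/ha/year

0.85


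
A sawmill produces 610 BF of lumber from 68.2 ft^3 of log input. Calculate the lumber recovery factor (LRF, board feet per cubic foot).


Formula: LRF = Lumber Output (BF) / Log Input (ft^3)
LRF = 610 BF / 68.2 ft^3
LRF = 8.94 BF/ft^3

8.94


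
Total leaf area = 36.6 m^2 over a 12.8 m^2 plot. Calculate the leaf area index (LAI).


Formula: LAI = total leaf area / ground area  (dimensionless)
LAI = 36.6 m^2 / 12.8 m^2
LAI = 2.86

2.86


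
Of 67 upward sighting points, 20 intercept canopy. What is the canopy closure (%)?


Formula: Canopy closure = covered points / total points * 100
Closure = 20 / 67 * 100
Closure = 0.2985 * 100 = 29.9%

29.9


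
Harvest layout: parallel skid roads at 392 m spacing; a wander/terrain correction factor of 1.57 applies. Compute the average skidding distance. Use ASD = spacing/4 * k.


Formula: ASD = (spacing / 4) * correction
Uncorrected distance = spacing / 4 = 392 / 4 = 98 m
ASD = 98 * 1.57 = 154 m

154


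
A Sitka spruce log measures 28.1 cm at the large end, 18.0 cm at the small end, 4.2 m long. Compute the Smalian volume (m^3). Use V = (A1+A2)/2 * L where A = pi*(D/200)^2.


Smalian: V = (A1 + A2)/2 * L,  A = pi*(D/200)^2
A1 = pi*(28.1/200)^2 = 0.062016 m^2
A2 = pi*(18.0/200)^2 = 0.025447 m^2
V = (0.062016+0.025447)/2*4.2 = 0.1837 m^3

0.1837


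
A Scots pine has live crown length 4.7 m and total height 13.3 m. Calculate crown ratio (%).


Formula: Crown Ratio = (Crown Length / Total Height) * 100
CR = (4.7 m / 13.3 m) * 100
CR = 0.3534 * 100 = 35.3%

35.3


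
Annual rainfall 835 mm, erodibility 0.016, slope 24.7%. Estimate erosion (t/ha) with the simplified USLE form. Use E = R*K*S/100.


Formula: E = R * K * S / 100  (simplified USLE)
R * K = 835 * 0.016 = 13.36
E = 13.36 * 24.7 / 100 = 3.3 t/ha

3.3


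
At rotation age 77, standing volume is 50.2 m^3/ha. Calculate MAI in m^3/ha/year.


Formula: MAI = Total Volume / Stand Age
MAI = 50.2 m^3/ha / 77 years
MAI = 0.65 m^3/ha/year

0.65


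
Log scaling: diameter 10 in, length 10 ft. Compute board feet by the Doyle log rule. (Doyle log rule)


Doyle: BF = (D - 4)^2 * L / 16
Adjusted diameter = 10 - 4 = 6 in
(D-4)^2 = 6^2 = 36
BF = 36 * 10 / 16 = 23 BF

23


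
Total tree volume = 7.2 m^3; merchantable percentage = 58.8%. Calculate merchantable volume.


Formula: MV = V_total * (merchantable_pct / 100)
Merchantable fraction = 58.8% / 100 = 0.588
MV = 7.2 m^3 * 0.588 = 4.234 m^3

4.234


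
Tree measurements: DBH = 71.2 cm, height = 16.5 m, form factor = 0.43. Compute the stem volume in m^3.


Formula: V = pi * (DBH/200)^2 * H * ff
Radius = DBH/200 = 71.2/200 = 0.356 m
Radius^2 = 0.356^2 = 0.126736 m^2
V = pi * 0.126736 * 16.5 * 0.43
V = 2.825 m^3

2.825


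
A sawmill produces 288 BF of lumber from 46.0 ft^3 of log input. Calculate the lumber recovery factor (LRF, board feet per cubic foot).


Formula: LRF = Lumber Output (BF) / Log Input (ft^3)
LRF = 288 BF / 46.0 ft^3
LRF = 6.26 BF/ft^3

6.26


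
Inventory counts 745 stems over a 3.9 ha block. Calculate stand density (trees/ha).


Formula: Stand Density = N_trees / Area_ha
Density = 745 trees / 3.9 ha
Density = 191 trees/ha

191


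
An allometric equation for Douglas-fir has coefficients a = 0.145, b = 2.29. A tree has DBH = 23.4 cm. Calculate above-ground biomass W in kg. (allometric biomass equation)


Formula: W = a * DBH^b  (allometric power law)
DBH^b = 23.4^2.29 = 1366.1686
W = 0.145 * 1366.1686 = 198.1 kg

198.1


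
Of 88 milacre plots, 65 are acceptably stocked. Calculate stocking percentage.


Formula: Stocking % = stocked plots / total plots * 100
Stocking = 65 / 88 * 100
Stocking = 0.7386 * 100 = 73.9%

73.9


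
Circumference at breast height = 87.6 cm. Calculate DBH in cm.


Formula: DBH = C / pi
DBH = 87.6 / pi
pi = 3.14159...
DBH = 27.9 cm

27.9


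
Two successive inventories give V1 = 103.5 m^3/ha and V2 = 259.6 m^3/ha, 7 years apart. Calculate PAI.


Formula: PAI = (V_T2 - V_T1) / (T2 - T1)
Volume increment = 259.6 - 103.5 = 156.1 m^3/ha
PAI = 156.1 / 7 = 22.3 m^3/ha/year

22.3


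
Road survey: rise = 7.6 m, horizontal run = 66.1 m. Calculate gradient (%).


Formula: Gradient = rise / run * 100
Gradient = 7.6 / 66.1 * 100 = 11.5%

11.5


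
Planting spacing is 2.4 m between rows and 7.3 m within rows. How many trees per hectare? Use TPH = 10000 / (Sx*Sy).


Formula: TPH = 10000 m^2/ha / (spacing_x * spacing_y)
Area per tree = 2.4 m * 7.3 m = 17.52 m^2
TPH = 10000 / 17.52 = 571 trees/ha

571


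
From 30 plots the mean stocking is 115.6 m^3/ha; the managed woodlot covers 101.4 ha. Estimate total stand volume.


Formula: Total Volume = Mean Volume per ha * Total Area
Total Volume = 115.6 m^3/ha * 101.4 ha
Total Volume = 11722 m^3

11722


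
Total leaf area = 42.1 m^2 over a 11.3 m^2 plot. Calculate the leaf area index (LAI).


Formula: LAI = total leaf area / ground area  (dimensionless)
LAI = 42.1 m^2 / 11.3 m^2
LAI = 3.73

3.73


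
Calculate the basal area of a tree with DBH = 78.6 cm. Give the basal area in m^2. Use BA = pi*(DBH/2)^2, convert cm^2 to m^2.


Formula: BA = pi * (DBH/2)^2 / 10000  (cm^2 to m^2)
Radius = DBH/2 = 78.6/2 = 39.3 cm
BA = pi * 39.3^2 / 10000
   = 4852.1584 cm^2 / 10000
   = 0.4852 m^2

0.4852


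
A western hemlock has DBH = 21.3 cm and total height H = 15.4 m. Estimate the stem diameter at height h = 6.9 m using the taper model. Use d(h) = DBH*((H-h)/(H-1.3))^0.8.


Taper: d(h) = DBH * ((H - h) / (H - 1.3))^0.8
Numerator = H - h = 15.4 - 6.9 = 8.5 m
Denominator = H - 1.3 = 15.4 - 1.3 = 14.1 m
Ratio = 8.5 / 14.1 = 0.60284
d = 21.3 * 0.60284^0.8 = 14.2 cm

14.2


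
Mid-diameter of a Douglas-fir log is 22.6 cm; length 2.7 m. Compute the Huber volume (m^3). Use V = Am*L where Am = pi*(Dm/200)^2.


Huber: V = Am * L,  Am = pi*(Dm/200)^2
Am = pi*(22.6/200)^2 = 0.040115 m^2
V = 0.040115*2.7 = 0.1083 m^3

0.1083
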